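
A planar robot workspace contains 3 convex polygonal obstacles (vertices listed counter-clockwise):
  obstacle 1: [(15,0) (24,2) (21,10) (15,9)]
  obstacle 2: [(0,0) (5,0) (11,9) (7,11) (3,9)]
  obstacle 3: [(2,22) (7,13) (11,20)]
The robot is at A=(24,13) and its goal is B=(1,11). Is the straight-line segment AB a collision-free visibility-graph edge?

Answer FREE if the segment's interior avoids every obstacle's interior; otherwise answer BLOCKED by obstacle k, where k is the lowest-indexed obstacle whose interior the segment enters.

FREE

Obstacle 1 [(15,0) (24,2) (21,10) (15,9)]:
  edge (15,0)–(24,2): clear
  edge (24,2)–(21,10): clear
  edge (21,10)–(15,9): clear
  edge (15,9)–(15,0): clear
  midpoint (25/2,12) outside
  → clear
Obstacle 2 [(0,0) (5,0) (11,9) (7,11) (3,9)]:
  edge (0,0)–(5,0): clear
  edge (5,0)–(11,9): clear
  edge (11,9)–(7,11): clear
  edge (7,11)–(3,9): clear
  edge (3,9)–(0,0): clear
  midpoint (25/2,12) outside
  → clear
Obstacle 3 [(2,22) (7,13) (11,20)]:
  edge (2,22)–(7,13): clear
  edge (7,13)–(11,20): clear
  edge (11,20)–(2,22): clear
  midpoint (25/2,12) outside
  → clear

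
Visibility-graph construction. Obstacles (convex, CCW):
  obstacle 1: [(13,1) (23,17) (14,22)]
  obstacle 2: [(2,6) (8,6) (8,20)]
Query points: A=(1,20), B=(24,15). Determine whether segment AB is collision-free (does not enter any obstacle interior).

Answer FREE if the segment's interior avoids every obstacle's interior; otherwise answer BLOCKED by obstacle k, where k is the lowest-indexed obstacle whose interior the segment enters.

Obstacle 1 [(13,1) (23,17) (14,22)]:
  edge (13,1)–(23,17): crosses AB
  edge (23,17)–(14,22): clear
  edge (14,22)–(13,1): crosses AB
  → BLOCKED
Obstacle 2 [(2,6) (8,6) (8,20)]:
  edge (2,6)–(8,6): clear
  edge (8,6)–(8,20): crosses AB
  edge (8,20)–(2,6): crosses AB
  → BLOCKED

BLOCKED by obstacle 1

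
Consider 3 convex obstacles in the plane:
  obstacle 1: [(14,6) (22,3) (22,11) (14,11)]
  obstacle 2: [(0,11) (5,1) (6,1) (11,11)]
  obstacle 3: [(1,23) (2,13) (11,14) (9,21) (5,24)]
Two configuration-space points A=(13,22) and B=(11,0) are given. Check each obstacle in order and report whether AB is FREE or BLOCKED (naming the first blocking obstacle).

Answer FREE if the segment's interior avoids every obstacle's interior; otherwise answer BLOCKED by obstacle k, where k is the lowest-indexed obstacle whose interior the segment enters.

FREE

Obstacle 1 [(14,6) (22,3) (22,11) (14,11)]:
  edge (14,6)–(22,3): clear
  edge (22,3)–(22,11): clear
  edge (22,11)–(14,11): clear
  edge (14,11)–(14,6): clear
  midpoint (12,11) outside
  → clear
Obstacle 2 [(0,11) (5,1) (6,1) (11,11)]:
  edge (0,11)–(5,1): clear
  edge (5,1)–(6,1): clear
  edge (6,1)–(11,11): clear
  edge (11,11)–(0,11): clear
  midpoint (12,11) outside
  → clear
Obstacle 3 [(1,23) (2,13) (11,14) (9,21) (5,24)]:
  edge (1,23)–(2,13): clear
  edge (2,13)–(11,14): clear
  edge (11,14)–(9,21): clear
  edge (9,21)–(5,24): clear
  edge (5,24)–(1,23): clear
  midpoint (12,11) outside
  → clear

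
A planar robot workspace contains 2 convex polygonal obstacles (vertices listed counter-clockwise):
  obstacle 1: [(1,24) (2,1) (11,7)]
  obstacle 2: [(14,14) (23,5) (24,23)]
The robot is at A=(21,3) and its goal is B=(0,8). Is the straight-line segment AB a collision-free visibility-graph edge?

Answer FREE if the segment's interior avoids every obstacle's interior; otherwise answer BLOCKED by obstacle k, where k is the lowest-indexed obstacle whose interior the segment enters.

Obstacle 1 [(1,24) (2,1) (11,7)]:
  edge (1,24)–(2,1): crosses AB
  edge (2,1)–(11,7): crosses AB
  edge (11,7)–(1,24): clear
  → BLOCKED
Obstacle 2 [(14,14) (23,5) (24,23)]:
  edge (14,14)–(23,5): clear
  edge (23,5)–(24,23): clear
  edge (24,23)–(14,14): clear
  midpoint (21/2,11/2) outside
  → clear

BLOCKED by obstacle 1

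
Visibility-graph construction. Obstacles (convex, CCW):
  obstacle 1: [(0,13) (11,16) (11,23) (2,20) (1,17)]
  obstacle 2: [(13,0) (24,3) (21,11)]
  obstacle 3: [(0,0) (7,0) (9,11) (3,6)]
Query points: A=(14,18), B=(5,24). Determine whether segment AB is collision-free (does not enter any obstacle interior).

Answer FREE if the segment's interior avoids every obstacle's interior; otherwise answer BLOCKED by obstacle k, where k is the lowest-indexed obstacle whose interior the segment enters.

BLOCKED by obstacle 1

Obstacle 1 [(0,13) (11,16) (11,23) (2,20) (1,17)]:
  edge (0,13)–(11,16): clear
  edge (11,16)–(11,23): crosses AB
  edge (11,23)–(2,20): crosses AB
  edge (2,20)–(1,17): clear
  edge (1,17)–(0,13): clear
  → BLOCKED
Obstacle 2 [(13,0) (24,3) (21,11)]:
  edge (13,0)–(24,3): clear
  edge (24,3)–(21,11): clear
  edge (21,11)–(13,0): clear
  midpoint (19/2,21) outside
  → clear
Obstacle 3 [(0,0) (7,0) (9,11) (3,6)]:
  edge (0,0)–(7,0): clear
  edge (7,0)–(9,11): clear
  edge (9,11)–(3,6): clear
  edge (3,6)–(0,0): clear
  midpoint (19/2,21) outside
  → clear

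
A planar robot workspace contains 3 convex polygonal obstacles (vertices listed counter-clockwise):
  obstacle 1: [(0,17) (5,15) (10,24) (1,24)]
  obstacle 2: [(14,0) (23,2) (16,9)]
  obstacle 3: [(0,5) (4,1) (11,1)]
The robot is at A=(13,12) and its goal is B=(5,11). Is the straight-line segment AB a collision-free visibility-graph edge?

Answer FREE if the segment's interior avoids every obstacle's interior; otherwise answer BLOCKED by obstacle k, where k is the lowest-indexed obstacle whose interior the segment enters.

Obstacle 1 [(0,17) (5,15) (10,24) (1,24)]:
  edge (0,17)–(5,15): clear
  edge (5,15)–(10,24): clear
  edge (10,24)–(1,24): clear
  edge (1,24)–(0,17): clear
  midpoint (9,23/2) outside
  → clear
Obstacle 2 [(14,0) (23,2) (16,9)]:
  edge (14,0)–(23,2): clear
  edge (23,2)–(16,9): clear
  edge (16,9)–(14,0): clear
  midpoint (9,23/2) outside
  → clear
Obstacle 3 [(0,5) (4,1) (11,1)]:
  edge (0,5)–(4,1): clear
  edge (4,1)–(11,1): clear
  edge (11,1)–(0,5): clear
  midpoint (9,23/2) outside
  → clear

FREE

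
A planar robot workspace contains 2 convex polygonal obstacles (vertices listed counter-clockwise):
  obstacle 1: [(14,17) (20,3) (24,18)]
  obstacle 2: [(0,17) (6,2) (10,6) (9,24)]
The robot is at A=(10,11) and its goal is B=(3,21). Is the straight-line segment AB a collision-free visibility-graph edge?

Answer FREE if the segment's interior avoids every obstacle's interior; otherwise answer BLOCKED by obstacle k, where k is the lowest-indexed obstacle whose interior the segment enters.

Obstacle 1 [(14,17) (20,3) (24,18)]:
  edge (14,17)–(20,3): clear
  edge (20,3)–(24,18): clear
  edge (24,18)–(14,17): clear
  midpoint (13/2,16) outside
  → clear
Obstacle 2 [(0,17) (6,2) (10,6) (9,24)]:
  edge (0,17)–(6,2): clear
  edge (6,2)–(10,6): clear
  edge (10,6)–(9,24): crosses AB
  edge (9,24)–(0,17): crosses AB
  → BLOCKED

BLOCKED by obstacle 2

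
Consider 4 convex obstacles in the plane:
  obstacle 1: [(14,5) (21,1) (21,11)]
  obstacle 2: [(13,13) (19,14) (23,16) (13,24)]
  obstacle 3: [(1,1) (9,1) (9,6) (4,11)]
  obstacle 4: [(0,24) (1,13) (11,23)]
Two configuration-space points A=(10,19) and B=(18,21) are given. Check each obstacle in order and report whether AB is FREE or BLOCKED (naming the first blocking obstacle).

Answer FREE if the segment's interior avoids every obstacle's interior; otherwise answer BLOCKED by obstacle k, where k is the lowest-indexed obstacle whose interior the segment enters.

BLOCKED by obstacle 2

Obstacle 1 [(14,5) (21,1) (21,11)]:
  edge (14,5)–(21,1): clear
  edge (21,1)–(21,11): clear
  edge (21,11)–(14,5): clear
  midpoint (14,20) outside
  → clear
Obstacle 2 [(13,13) (19,14) (23,16) (13,24)]:
  edge (13,13)–(19,14): clear
  edge (19,14)–(23,16): clear
  edge (23,16)–(13,24): crosses AB
  edge (13,24)–(13,13): crosses AB
  → BLOCKED
Obstacle 3 [(1,1) (9,1) (9,6) (4,11)]:
  edge (1,1)–(9,1): clear
  edge (9,1)–(9,6): clear
  edge (9,6)–(4,11): clear
  edge (4,11)–(1,1): clear
  midpoint (14,20) outside
  → clear
Obstacle 4 [(0,24) (1,13) (11,23)]:
  edge (0,24)–(1,13): clear
  edge (1,13)–(11,23): clear
  edge (11,23)–(0,24): clear
  midpoint (14,20) outside
  → clear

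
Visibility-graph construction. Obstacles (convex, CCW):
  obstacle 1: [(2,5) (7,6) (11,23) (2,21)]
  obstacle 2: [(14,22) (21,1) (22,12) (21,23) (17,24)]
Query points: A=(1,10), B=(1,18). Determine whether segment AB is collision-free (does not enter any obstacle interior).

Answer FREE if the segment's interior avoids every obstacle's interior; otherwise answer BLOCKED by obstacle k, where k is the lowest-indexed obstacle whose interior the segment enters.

FREE

Obstacle 1 [(2,5) (7,6) (11,23) (2,21)]:
  edge (2,5)–(7,6): clear
  edge (7,6)–(11,23): clear
  edge (11,23)–(2,21): clear
  edge (2,21)–(2,5): clear
  midpoint (1,14) outside
  → clear
Obstacle 2 [(14,22) (21,1) (22,12) (21,23) (17,24)]:
  edge (14,22)–(21,1): clear
  edge (21,1)–(22,12): clear
  edge (22,12)–(21,23): clear
  edge (21,23)–(17,24): clear
  edge (17,24)–(14,22): clear
  midpoint (1,14) outside
  → clear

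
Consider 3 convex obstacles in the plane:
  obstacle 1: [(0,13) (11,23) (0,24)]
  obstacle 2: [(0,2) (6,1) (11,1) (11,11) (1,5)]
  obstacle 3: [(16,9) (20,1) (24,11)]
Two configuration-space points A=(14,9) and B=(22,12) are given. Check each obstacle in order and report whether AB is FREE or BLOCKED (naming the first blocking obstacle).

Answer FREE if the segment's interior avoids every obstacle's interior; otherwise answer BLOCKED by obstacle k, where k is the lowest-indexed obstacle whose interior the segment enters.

Obstacle 1 [(0,13) (11,23) (0,24)]:
  edge (0,13)–(11,23): clear
  edge (11,23)–(0,24): clear
  edge (0,24)–(0,13): clear
  midpoint (18,21/2) outside
  → clear
Obstacle 2 [(0,2) (6,1) (11,1) (11,11) (1,5)]:
  edge (0,2)–(6,1): clear
  edge (6,1)–(11,1): clear
  edge (11,1)–(11,11): clear
  edge (11,11)–(1,5): clear
  edge (1,5)–(0,2): clear
  midpoint (18,21/2) outside
  → clear
Obstacle 3 [(16,9) (20,1) (24,11)]:
  edge (16,9)–(20,1): clear
  edge (20,1)–(24,11): clear
  edge (24,11)–(16,9): clear
  midpoint (18,21/2) outside
  → clear

FREE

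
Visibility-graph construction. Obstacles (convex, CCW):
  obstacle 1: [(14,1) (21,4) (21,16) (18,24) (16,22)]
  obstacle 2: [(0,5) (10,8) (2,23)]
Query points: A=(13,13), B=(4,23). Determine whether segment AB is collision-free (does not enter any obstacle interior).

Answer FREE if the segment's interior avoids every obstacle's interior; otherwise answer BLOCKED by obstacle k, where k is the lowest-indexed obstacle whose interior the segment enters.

FREE

Obstacle 1 [(14,1) (21,4) (21,16) (18,24) (16,22)]:
  edge (14,1)–(21,4): clear
  edge (21,4)–(21,16): clear
  edge (21,16)–(18,24): clear
  edge (18,24)–(16,22): clear
  edge (16,22)–(14,1): clear
  midpoint (17/2,18) outside
  → clear
Obstacle 2 [(0,5) (10,8) (2,23)]:
  edge (0,5)–(10,8): clear
  edge (10,8)–(2,23): clear
  edge (2,23)–(0,5): clear
  midpoint (17/2,18) outside
  → clear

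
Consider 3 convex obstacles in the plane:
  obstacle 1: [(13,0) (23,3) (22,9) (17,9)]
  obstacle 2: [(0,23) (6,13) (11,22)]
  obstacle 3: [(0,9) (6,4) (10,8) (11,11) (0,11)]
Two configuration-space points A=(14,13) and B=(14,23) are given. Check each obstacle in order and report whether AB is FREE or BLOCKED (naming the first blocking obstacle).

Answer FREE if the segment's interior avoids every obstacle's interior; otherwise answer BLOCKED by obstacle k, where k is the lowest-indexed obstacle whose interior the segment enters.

FREE

Obstacle 1 [(13,0) (23,3) (22,9) (17,9)]:
  edge (13,0)–(23,3): clear
  edge (23,3)–(22,9): clear
  edge (22,9)–(17,9): clear
  edge (17,9)–(13,0): clear
  midpoint (14,18) outside
  → clear
Obstacle 2 [(0,23) (6,13) (11,22)]:
  edge (0,23)–(6,13): clear
  edge (6,13)–(11,22): clear
  edge (11,22)–(0,23): clear
  midpoint (14,18) outside
  → clear
Obstacle 3 [(0,9) (6,4) (10,8) (11,11) (0,11)]:
  edge (0,9)–(6,4): clear
  edge (6,4)–(10,8): clear
  edge (10,8)–(11,11): clear
  edge (11,11)–(0,11): clear
  edge (0,11)–(0,9): clear
  midpoint (14,18) outside
  → clear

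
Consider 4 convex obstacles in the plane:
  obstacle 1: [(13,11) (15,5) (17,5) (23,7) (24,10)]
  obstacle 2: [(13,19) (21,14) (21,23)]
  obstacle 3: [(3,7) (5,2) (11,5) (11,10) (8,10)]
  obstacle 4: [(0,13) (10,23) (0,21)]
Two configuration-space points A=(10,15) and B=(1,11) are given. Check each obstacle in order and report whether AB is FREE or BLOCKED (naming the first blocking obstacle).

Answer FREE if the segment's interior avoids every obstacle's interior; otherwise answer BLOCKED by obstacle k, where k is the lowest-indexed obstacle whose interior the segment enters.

FREE

Obstacle 1 [(13,11) (15,5) (17,5) (23,7) (24,10)]:
  edge (13,11)–(15,5): clear
  edge (15,5)–(17,5): clear
  edge (17,5)–(23,7): clear
  edge (23,7)–(24,10): clear
  edge (24,10)–(13,11): clear
  midpoint (11/2,13) outside
  → clear
Obstacle 2 [(13,19) (21,14) (21,23)]:
  edge (13,19)–(21,14): clear
  edge (21,14)–(21,23): clear
  edge (21,23)–(13,19): clear
  midpoint (11/2,13) outside
  → clear
Obstacle 3 [(3,7) (5,2) (11,5) (11,10) (8,10)]:
  edge (3,7)–(5,2): clear
  edge (5,2)–(11,5): clear
  edge (11,5)–(11,10): clear
  edge (11,10)–(8,10): clear
  edge (8,10)–(3,7): clear
  midpoint (11/2,13) outside
  → clear
Obstacle 4 [(0,13) (10,23) (0,21)]:
  edge (0,13)–(10,23): clear
  edge (10,23)–(0,21): clear
  edge (0,21)–(0,13): clear
  midpoint (11/2,13) outside
  → clear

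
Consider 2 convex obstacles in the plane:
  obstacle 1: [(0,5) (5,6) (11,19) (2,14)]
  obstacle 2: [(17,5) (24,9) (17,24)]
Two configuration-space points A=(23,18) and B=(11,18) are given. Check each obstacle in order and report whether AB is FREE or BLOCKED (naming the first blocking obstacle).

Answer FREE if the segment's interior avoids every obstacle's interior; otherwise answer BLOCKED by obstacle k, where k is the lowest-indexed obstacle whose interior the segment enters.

BLOCKED by obstacle 2

Obstacle 1 [(0,5) (5,6) (11,19) (2,14)]:
  edge (0,5)–(5,6): clear
  edge (5,6)–(11,19): clear
  edge (11,19)–(2,14): clear
  edge (2,14)–(0,5): clear
  midpoint (17,18) outside
  → clear
Obstacle 2 [(17,5) (24,9) (17,24)]:
  edge (17,5)–(24,9): clear
  edge (24,9)–(17,24): crosses AB
  edge (17,24)–(17,5): crosses AB
  → BLOCKED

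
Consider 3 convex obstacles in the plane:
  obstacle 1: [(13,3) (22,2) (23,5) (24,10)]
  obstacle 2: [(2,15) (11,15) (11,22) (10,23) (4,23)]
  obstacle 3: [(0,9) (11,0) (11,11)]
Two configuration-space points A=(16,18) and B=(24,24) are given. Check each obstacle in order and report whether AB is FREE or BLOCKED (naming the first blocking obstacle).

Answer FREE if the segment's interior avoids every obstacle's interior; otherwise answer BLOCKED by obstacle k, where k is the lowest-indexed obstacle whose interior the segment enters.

FREE

Obstacle 1 [(13,3) (22,2) (23,5) (24,10)]:
  edge (13,3)–(22,2): clear
  edge (22,2)–(23,5): clear
  edge (23,5)–(24,10): clear
  edge (24,10)–(13,3): clear
  midpoint (20,21) outside
  → clear
Obstacle 2 [(2,15) (11,15) (11,22) (10,23) (4,23)]:
  edge (2,15)–(11,15): clear
  edge (11,15)–(11,22): clear
  edge (11,22)–(10,23): clear
  edge (10,23)–(4,23): clear
  edge (4,23)–(2,15): clear
  midpoint (20,21) outside
  → clear
Obstacle 3 [(0,9) (11,0) (11,11)]:
  edge (0,9)–(11,0): clear
  edge (11,0)–(11,11): clear
  edge (11,11)–(0,9): clear
  midpoint (20,21) outside
  → clear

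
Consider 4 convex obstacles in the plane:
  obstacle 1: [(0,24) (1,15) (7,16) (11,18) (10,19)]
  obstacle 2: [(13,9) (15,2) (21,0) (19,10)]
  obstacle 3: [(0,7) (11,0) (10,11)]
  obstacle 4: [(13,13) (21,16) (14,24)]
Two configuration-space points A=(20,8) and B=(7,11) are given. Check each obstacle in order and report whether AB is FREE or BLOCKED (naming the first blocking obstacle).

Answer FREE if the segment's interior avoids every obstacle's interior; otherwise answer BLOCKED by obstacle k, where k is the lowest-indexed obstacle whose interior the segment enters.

Obstacle 1 [(0,24) (1,15) (7,16) (11,18) (10,19)]:
  edge (0,24)–(1,15): clear
  edge (1,15)–(7,16): clear
  edge (7,16)–(11,18): clear
  edge (11,18)–(10,19): clear
  edge (10,19)–(0,24): clear
  midpoint (27/2,19/2) outside
  → clear
Obstacle 2 [(13,9) (15,2) (21,0) (19,10)]:
  edge (13,9)–(15,2): clear
  edge (15,2)–(21,0): clear
  edge (21,0)–(19,10): crosses AB
  edge (19,10)–(13,9): crosses AB
  → BLOCKED
Obstacle 3 [(0,7) (11,0) (10,11)]:
  edge (0,7)–(11,0): clear
  edge (11,0)–(10,11): crosses AB
  edge (10,11)–(0,7): crosses AB
  → BLOCKED
Obstacle 4 [(13,13) (21,16) (14,24)]:
  edge (13,13)–(21,16): clear
  edge (21,16)–(14,24): clear
  edge (14,24)–(13,13): clear
  midpoint (27/2,19/2) outside
  → clear

BLOCKED by obstacle 2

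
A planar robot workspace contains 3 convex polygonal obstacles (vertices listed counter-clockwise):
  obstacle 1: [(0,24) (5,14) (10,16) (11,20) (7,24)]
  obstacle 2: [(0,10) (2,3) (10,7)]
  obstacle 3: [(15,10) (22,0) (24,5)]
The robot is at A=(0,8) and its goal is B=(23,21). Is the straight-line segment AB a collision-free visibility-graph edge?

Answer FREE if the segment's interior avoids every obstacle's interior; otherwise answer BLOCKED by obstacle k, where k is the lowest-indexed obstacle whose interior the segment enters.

BLOCKED by obstacle 2

Obstacle 1 [(0,24) (5,14) (10,16) (11,20) (7,24)]:
  edge (0,24)–(5,14): clear
  edge (5,14)–(10,16): clear
  edge (10,16)–(11,20): clear
  edge (11,20)–(7,24): clear
  edge (7,24)–(0,24): clear
  midpoint (23/2,29/2) outside
  → clear
Obstacle 2 [(0,10) (2,3) (10,7)]:
  edge (0,10)–(2,3): crosses AB
  edge (2,3)–(10,7): clear
  edge (10,7)–(0,10): crosses AB
  → BLOCKED
Obstacle 3 [(15,10) (22,0) (24,5)]:
  edge (15,10)–(22,0): clear
  edge (22,0)–(24,5): clear
  edge (24,5)–(15,10): clear
  midpoint (23/2,29/2) outside
  → clear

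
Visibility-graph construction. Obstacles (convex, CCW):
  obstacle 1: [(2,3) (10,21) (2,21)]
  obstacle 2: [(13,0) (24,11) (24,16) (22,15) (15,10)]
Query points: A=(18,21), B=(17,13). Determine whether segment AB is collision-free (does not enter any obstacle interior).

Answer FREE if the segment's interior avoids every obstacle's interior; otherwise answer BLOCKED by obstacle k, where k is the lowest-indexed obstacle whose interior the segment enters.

Obstacle 1 [(2,3) (10,21) (2,21)]:
  edge (2,3)–(10,21): clear
  edge (10,21)–(2,21): clear
  edge (2,21)–(2,3): clear
  midpoint (35/2,17) outside
  → clear
Obstacle 2 [(13,0) (24,11) (24,16) (22,15) (15,10)]:
  edge (13,0)–(24,11): clear
  edge (24,11)–(24,16): clear
  edge (24,16)–(22,15): clear
  edge (22,15)–(15,10): clear
  edge (15,10)–(13,0): clear
  midpoint (35/2,17) outside
  → clear

FREE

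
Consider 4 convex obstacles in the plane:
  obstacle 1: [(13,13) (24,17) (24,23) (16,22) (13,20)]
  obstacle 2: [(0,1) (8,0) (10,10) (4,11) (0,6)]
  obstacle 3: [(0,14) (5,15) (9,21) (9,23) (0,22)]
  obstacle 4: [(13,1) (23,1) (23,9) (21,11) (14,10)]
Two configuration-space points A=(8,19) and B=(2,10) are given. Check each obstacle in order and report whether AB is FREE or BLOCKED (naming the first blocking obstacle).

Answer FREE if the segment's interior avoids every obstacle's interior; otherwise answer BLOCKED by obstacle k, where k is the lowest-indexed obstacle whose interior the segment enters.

Obstacle 1 [(13,13) (24,17) (24,23) (16,22) (13,20)]:
  edge (13,13)–(24,17): clear
  edge (24,17)–(24,23): clear
  edge (24,23)–(16,22): clear
  edge (16,22)–(13,20): clear
  edge (13,20)–(13,13): clear
  midpoint (5,29/2) outside
  → clear
Obstacle 2 [(0,1) (8,0) (10,10) (4,11) (0,6)]:
  edge (0,1)–(8,0): clear
  edge (8,0)–(10,10): clear
  edge (10,10)–(4,11): clear
  edge (4,11)–(0,6): clear
  edge (0,6)–(0,1): clear
  midpoint (5,29/2) outside
  → clear
Obstacle 3 [(0,14) (5,15) (9,21) (9,23) (0,22)]:
  edge (0,14)–(5,15): clear
  edge (5,15)–(9,21): clear
  edge (9,21)–(9,23): clear
  edge (9,23)–(0,22): clear
  edge (0,22)–(0,14): clear
  midpoint (5,29/2) outside
  → clear
Obstacle 4 [(13,1) (23,1) (23,9) (21,11) (14,10)]:
  edge (13,1)–(23,1): clear
  edge (23,1)–(23,9): clear
  edge (23,9)–(21,11): clear
  edge (21,11)–(14,10): clear
  edge (14,10)–(13,1): clear
  midpoint (5,29/2) outside
  → clear

FREE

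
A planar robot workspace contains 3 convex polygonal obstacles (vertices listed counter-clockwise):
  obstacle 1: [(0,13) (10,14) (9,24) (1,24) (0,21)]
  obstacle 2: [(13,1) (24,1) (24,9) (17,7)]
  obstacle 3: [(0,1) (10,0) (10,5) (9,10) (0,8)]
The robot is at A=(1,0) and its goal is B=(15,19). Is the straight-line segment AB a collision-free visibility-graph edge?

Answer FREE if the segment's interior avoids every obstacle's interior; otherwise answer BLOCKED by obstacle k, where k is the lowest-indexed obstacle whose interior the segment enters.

Obstacle 1 [(0,13) (10,14) (9,24) (1,24) (0,21)]:
  edge (0,13)–(10,14): clear
  edge (10,14)–(9,24): clear
  edge (9,24)–(1,24): clear
  edge (1,24)–(0,21): clear
  edge (0,21)–(0,13): clear
  midpoint (8,19/2) outside
  → clear
Obstacle 2 [(13,1) (24,1) (24,9) (17,7)]:
  edge (13,1)–(24,1): clear
  edge (24,1)–(24,9): clear
  edge (24,9)–(17,7): clear
  edge (17,7)–(13,1): clear
  midpoint (8,19/2) outside
  → clear
Obstacle 3 [(0,1) (10,0) (10,5) (9,10) (0,8)]:
  edge (0,1)–(10,0): crosses AB
  edge (10,0)–(10,5): clear
  edge (10,5)–(9,10): clear
  edge (9,10)–(0,8): crosses AB
  edge (0,8)–(0,1): clear
  → BLOCKED

BLOCKED by obstacle 3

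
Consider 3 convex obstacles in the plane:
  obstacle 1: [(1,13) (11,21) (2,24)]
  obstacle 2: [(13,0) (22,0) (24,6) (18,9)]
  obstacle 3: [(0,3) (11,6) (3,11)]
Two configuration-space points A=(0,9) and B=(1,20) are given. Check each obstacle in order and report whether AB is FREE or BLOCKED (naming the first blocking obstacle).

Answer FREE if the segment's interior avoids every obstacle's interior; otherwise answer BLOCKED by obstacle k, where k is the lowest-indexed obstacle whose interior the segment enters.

FREE

Obstacle 1 [(1,13) (11,21) (2,24)]:
  edge (1,13)–(11,21): clear
  edge (11,21)–(2,24): clear
  edge (2,24)–(1,13): clear
  midpoint (1/2,29/2) outside
  → clear
Obstacle 2 [(13,0) (22,0) (24,6) (18,9)]:
  edge (13,0)–(22,0): clear
  edge (22,0)–(24,6): clear
  edge (24,6)–(18,9): clear
  edge (18,9)–(13,0): clear
  midpoint (1/2,29/2) outside
  → clear
Obstacle 3 [(0,3) (11,6) (3,11)]:
  edge (0,3)–(11,6): clear
  edge (11,6)–(3,11): clear
  edge (3,11)–(0,3): clear
  midpoint (1/2,29/2) outside
  → clear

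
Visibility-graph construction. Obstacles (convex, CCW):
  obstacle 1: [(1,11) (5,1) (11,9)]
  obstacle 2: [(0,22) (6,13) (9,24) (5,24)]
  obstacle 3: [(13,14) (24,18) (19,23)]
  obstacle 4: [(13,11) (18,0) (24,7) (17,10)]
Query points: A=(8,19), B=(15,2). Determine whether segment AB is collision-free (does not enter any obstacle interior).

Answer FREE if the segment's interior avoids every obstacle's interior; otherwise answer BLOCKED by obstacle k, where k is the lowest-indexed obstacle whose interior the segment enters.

Obstacle 1 [(1,11) (5,1) (11,9)]:
  edge (1,11)–(5,1): clear
  edge (5,1)–(11,9): clear
  edge (11,9)–(1,11): clear
  midpoint (23/2,21/2) outside
  → clear
Obstacle 2 [(0,22) (6,13) (9,24) (5,24)]:
  edge (0,22)–(6,13): clear
  edge (6,13)–(9,24): clear
  edge (9,24)–(5,24): clear
  edge (5,24)–(0,22): clear
  midpoint (23/2,21/2) outside
  → clear
Obstacle 3 [(13,14) (24,18) (19,23)]:
  edge (13,14)–(24,18): clear
  edge (24,18)–(19,23): clear
  edge (19,23)–(13,14): clear
  midpoint (23/2,21/2) outside
  → clear
Obstacle 4 [(13,11) (18,0) (24,7) (17,10)]:
  edge (13,11)–(18,0): clear
  edge (18,0)–(24,7): clear
  edge (24,7)–(17,10): clear
  edge (17,10)–(13,11): clear
  midpoint (23/2,21/2) outside
  → clear

FREE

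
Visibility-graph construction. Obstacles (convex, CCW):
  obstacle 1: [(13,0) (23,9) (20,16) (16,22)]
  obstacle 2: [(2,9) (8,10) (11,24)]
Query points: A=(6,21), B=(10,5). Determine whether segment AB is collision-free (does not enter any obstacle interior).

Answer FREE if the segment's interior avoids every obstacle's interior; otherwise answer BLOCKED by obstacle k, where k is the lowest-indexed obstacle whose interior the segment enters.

Obstacle 1 [(13,0) (23,9) (20,16) (16,22)]:
  edge (13,0)–(23,9): clear
  edge (23,9)–(20,16): clear
  edge (20,16)–(16,22): clear
  edge (16,22)–(13,0): clear
  midpoint (8,13) outside
  → clear
Obstacle 2 [(2,9) (8,10) (11,24)]:
  edge (2,9)–(8,10): clear
  edge (8,10)–(11,24): crosses AB
  edge (11,24)–(2,9): crosses AB
  → BLOCKED

BLOCKED by obstacle 2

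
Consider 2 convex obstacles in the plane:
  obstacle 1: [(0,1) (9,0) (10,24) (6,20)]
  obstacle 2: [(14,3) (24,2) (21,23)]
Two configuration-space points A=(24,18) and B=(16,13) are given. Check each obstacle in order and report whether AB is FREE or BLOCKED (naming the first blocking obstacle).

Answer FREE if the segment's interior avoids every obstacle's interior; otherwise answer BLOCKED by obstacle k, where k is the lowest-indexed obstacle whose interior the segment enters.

Obstacle 1 [(0,1) (9,0) (10,24) (6,20)]:
  edge (0,1)–(9,0): clear
  edge (9,0)–(10,24): clear
  edge (10,24)–(6,20): clear
  edge (6,20)–(0,1): clear
  midpoint (20,31/2) outside
  → clear
Obstacle 2 [(14,3) (24,2) (21,23)]:
  edge (14,3)–(24,2): clear
  edge (24,2)–(21,23): crosses AB
  edge (21,23)–(14,3): crosses AB
  → BLOCKED

BLOCKED by obstacle 2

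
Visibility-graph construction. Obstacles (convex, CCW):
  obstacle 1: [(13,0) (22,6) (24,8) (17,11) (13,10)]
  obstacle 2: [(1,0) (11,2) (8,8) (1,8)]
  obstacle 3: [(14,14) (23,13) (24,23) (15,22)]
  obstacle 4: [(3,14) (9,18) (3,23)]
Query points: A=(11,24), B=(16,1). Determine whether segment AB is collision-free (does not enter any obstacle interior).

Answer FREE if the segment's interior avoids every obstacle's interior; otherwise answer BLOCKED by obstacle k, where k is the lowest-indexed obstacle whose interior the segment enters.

BLOCKED by obstacle 1

Obstacle 1 [(13,0) (22,6) (24,8) (17,11) (13,10)]:
  edge (13,0)–(22,6): crosses AB
  edge (22,6)–(24,8): clear
  edge (24,8)–(17,11): clear
  edge (17,11)–(13,10): crosses AB
  edge (13,10)–(13,0): clear
  → BLOCKED
Obstacle 2 [(1,0) (11,2) (8,8) (1,8)]:
  edge (1,0)–(11,2): clear
  edge (11,2)–(8,8): clear
  edge (8,8)–(1,8): clear
  edge (1,8)–(1,0): clear
  midpoint (27/2,25/2) outside
  → clear
Obstacle 3 [(14,14) (23,13) (24,23) (15,22)]:
  edge (14,14)–(23,13): clear
  edge (23,13)–(24,23): clear
  edge (24,23)–(15,22): clear
  edge (15,22)–(14,14): clear
  midpoint (27/2,25/2) outside
  → clear
Obstacle 4 [(3,14) (9,18) (3,23)]:
  edge (3,14)–(9,18): clear
  edge (9,18)–(3,23): clear
  edge (3,23)–(3,14): clear
  midpoint (27/2,25/2) outside
  → clear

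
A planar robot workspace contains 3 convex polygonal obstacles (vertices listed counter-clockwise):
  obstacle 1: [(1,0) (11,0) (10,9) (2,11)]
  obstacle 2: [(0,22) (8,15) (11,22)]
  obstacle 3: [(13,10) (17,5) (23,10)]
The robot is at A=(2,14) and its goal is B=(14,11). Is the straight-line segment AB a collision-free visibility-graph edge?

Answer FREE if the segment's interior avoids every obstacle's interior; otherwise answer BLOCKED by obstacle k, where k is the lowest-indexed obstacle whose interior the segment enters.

Obstacle 1 [(1,0) (11,0) (10,9) (2,11)]:
  edge (1,0)–(11,0): clear
  edge (11,0)–(10,9): clear
  edge (10,9)–(2,11): clear
  edge (2,11)–(1,0): clear
  midpoint (8,25/2) outside
  → clear
Obstacle 2 [(0,22) (8,15) (11,22)]:
  edge (0,22)–(8,15): clear
  edge (8,15)–(11,22): clear
  edge (11,22)–(0,22): clear
  midpoint (8,25/2) outside
  → clear
Obstacle 3 [(13,10) (17,5) (23,10)]:
  edge (13,10)–(17,5): clear
  edge (17,5)–(23,10): clear
  edge (23,10)–(13,10): clear
  midpoint (8,25/2) outside
  → clear

FREE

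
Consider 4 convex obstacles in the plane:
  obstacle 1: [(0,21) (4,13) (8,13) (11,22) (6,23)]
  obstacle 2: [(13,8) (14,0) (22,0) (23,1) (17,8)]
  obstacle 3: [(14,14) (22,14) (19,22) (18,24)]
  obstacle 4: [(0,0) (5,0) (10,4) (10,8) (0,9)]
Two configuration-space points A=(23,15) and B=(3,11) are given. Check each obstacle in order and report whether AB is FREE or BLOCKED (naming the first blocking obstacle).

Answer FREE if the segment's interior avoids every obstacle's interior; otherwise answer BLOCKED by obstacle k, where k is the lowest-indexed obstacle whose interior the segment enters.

BLOCKED by obstacle 3

Obstacle 1 [(0,21) (4,13) (8,13) (11,22) (6,23)]:
  edge (0,21)–(4,13): clear
  edge (4,13)–(8,13): clear
  edge (8,13)–(11,22): clear
  edge (11,22)–(6,23): clear
  edge (6,23)–(0,21): clear
  midpoint (13,13) outside
  → clear
Obstacle 2 [(13,8) (14,0) (22,0) (23,1) (17,8)]:
  edge (13,8)–(14,0): clear
  edge (14,0)–(22,0): clear
  edge (22,0)–(23,1): clear
  edge (23,1)–(17,8): clear
  edge (17,8)–(13,8): clear
  midpoint (13,13) outside
  → clear
Obstacle 3 [(14,14) (22,14) (19,22) (18,24)]:
  edge (14,14)–(22,14): crosses AB
  edge (22,14)–(19,22): crosses AB
  edge (19,22)–(18,24): clear
  edge (18,24)–(14,14): clear
  → BLOCKED
Obstacle 4 [(0,0) (5,0) (10,4) (10,8) (0,9)]:
  edge (0,0)–(5,0): clear
  edge (5,0)–(10,4): clear
  edge (10,4)–(10,8): clear
  edge (10,8)–(0,9): clear
  edge (0,9)–(0,0): clear
  midpoint (13,13) outside
  → clear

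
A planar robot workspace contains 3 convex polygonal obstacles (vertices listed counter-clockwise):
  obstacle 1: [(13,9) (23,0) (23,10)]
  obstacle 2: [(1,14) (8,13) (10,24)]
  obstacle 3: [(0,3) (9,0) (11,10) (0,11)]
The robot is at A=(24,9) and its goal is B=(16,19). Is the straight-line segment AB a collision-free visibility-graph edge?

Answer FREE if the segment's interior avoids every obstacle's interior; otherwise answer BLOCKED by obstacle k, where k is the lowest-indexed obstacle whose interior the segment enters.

Obstacle 1 [(13,9) (23,0) (23,10)]:
  edge (13,9)–(23,0): clear
  edge (23,0)–(23,10): clear
  edge (23,10)–(13,9): clear
  midpoint (20,14) outside
  → clear
Obstacle 2 [(1,14) (8,13) (10,24)]:
  edge (1,14)–(8,13): clear
  edge (8,13)–(10,24): clear
  edge (10,24)–(1,14): clear
  midpoint (20,14) outside
  → clear
Obstacle 3 [(0,3) (9,0) (11,10) (0,11)]:
  edge (0,3)–(9,0): clear
  edge (9,0)–(11,10): clear
  edge (11,10)–(0,11): clear
  edge (0,11)–(0,3): clear
  midpoint (20,14) outside
  → clear

FREE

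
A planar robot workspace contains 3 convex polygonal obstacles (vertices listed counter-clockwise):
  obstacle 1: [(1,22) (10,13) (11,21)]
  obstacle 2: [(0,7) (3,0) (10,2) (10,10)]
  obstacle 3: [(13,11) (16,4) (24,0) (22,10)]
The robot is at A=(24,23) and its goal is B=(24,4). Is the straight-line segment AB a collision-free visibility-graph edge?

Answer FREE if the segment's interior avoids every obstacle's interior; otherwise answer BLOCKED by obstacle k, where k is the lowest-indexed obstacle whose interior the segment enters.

FREE

Obstacle 1 [(1,22) (10,13) (11,21)]:
  edge (1,22)–(10,13): clear
  edge (10,13)–(11,21): clear
  edge (11,21)–(1,22): clear
  midpoint (24,27/2) outside
  → clear
Obstacle 2 [(0,7) (3,0) (10,2) (10,10)]:
  edge (0,7)–(3,0): clear
  edge (3,0)–(10,2): clear
  edge (10,2)–(10,10): clear
  edge (10,10)–(0,7): clear
  midpoint (24,27/2) outside
  → clear
Obstacle 3 [(13,11) (16,4) (24,0) (22,10)]:
  edge (13,11)–(16,4): clear
  edge (16,4)–(24,0): clear
  edge (24,0)–(22,10): clear
  edge (22,10)–(13,11): clear
  midpoint (24,27/2) outside
  → clear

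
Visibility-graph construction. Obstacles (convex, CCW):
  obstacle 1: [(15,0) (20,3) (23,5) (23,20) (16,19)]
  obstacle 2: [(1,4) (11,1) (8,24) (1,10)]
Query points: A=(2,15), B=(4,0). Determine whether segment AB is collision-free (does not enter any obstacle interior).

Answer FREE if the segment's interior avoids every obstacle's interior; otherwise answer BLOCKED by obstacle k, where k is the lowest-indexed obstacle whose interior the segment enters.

BLOCKED by obstacle 2

Obstacle 1 [(15,0) (20,3) (23,5) (23,20) (16,19)]:
  edge (15,0)–(20,3): clear
  edge (20,3)–(23,5): clear
  edge (23,5)–(23,20): clear
  edge (23,20)–(16,19): clear
  edge (16,19)–(15,0): clear
  midpoint (3,15/2) outside
  → clear
Obstacle 2 [(1,4) (11,1) (8,24) (1,10)]:
  edge (1,4)–(11,1): crosses AB
  edge (11,1)–(8,24): clear
  edge (8,24)–(1,10): crosses AB
  edge (1,10)–(1,4): clear
  → BLOCKED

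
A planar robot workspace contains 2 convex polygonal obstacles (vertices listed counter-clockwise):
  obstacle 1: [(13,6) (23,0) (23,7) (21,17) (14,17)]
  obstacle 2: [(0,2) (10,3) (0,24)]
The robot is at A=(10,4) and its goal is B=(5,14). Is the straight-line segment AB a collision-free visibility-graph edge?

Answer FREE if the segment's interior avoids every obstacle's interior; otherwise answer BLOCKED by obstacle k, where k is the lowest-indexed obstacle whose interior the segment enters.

Obstacle 1 [(13,6) (23,0) (23,7) (21,17) (14,17)]:
  edge (13,6)–(23,0): clear
  edge (23,0)–(23,7): clear
  edge (23,7)–(21,17): clear
  edge (21,17)–(14,17): clear
  edge (14,17)–(13,6): clear
  midpoint (15/2,9) outside
  → clear
Obstacle 2 [(0,2) (10,3) (0,24)]:
  edge (0,2)–(10,3): clear
  edge (10,3)–(0,24): clear
  edge (0,24)–(0,2): clear
  midpoint (15/2,9) outside
  → clear

FREE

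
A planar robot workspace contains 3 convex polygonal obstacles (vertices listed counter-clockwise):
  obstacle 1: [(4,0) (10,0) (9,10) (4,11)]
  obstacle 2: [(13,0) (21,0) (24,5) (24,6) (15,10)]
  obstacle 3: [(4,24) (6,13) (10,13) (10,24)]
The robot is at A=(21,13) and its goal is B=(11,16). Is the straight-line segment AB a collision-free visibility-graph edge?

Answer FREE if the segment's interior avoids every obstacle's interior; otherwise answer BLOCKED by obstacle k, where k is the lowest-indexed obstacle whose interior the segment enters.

Obstacle 1 [(4,0) (10,0) (9,10) (4,11)]:
  edge (4,0)–(10,0): clear
  edge (10,0)–(9,10): clear
  edge (9,10)–(4,11): clear
  edge (4,11)–(4,0): clear
  midpoint (16,29/2) outside
  → clear
Obstacle 2 [(13,0) (21,0) (24,5) (24,6) (15,10)]:
  edge (13,0)–(21,0): clear
  edge (21,0)–(24,5): clear
  edge (24,5)–(24,6): clear
  edge (24,6)–(15,10): clear
  edge (15,10)–(13,0): clear
  midpoint (16,29/2) outside
  → clear
Obstacle 3 [(4,24) (6,13) (10,13) (10,24)]:
  edge (4,24)–(6,13): clear
  edge (6,13)–(10,13): clear
  edge (10,13)–(10,24): clear
  edge (10,24)–(4,24): clear
  midpoint (16,29/2) outside
  → clear

FREE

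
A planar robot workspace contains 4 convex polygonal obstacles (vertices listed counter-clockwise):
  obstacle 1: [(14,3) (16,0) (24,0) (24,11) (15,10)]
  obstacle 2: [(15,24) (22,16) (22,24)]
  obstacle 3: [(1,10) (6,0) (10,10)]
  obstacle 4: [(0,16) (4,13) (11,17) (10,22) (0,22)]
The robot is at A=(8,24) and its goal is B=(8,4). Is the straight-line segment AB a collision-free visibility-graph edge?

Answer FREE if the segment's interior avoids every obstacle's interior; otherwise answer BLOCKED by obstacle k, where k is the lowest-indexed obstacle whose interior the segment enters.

Obstacle 1 [(14,3) (16,0) (24,0) (24,11) (15,10)]:
  edge (14,3)–(16,0): clear
  edge (16,0)–(24,0): clear
  edge (24,0)–(24,11): clear
  edge (24,11)–(15,10): clear
  edge (15,10)–(14,3): clear
  midpoint (8,14) outside
  → clear
Obstacle 2 [(15,24) (22,16) (22,24)]:
  edge (15,24)–(22,16): clear
  edge (22,16)–(22,24): clear
  edge (22,24)–(15,24): clear
  midpoint (8,14) outside
  → clear
Obstacle 3 [(1,10) (6,0) (10,10)]:
  edge (1,10)–(6,0): clear
  edge (6,0)–(10,10): crosses AB
  edge (10,10)–(1,10): crosses AB
  → BLOCKED
Obstacle 4 [(0,16) (4,13) (11,17) (10,22) (0,22)]:
  edge (0,16)–(4,13): clear
  edge (4,13)–(11,17): crosses AB
  edge (11,17)–(10,22): clear
  edge (10,22)–(0,22): crosses AB
  edge (0,22)–(0,16): clear
  → BLOCKED

BLOCKED by obstacle 3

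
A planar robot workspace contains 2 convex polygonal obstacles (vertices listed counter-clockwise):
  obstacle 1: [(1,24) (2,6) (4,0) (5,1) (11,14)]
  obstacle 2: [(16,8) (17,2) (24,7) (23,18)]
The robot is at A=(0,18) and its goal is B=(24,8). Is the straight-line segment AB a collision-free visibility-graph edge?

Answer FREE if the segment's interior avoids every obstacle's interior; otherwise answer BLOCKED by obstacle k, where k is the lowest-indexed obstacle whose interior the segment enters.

BLOCKED by obstacle 1

Obstacle 1 [(1,24) (2,6) (4,0) (5,1) (11,14)]:
  edge (1,24)–(2,6): crosses AB
  edge (2,6)–(4,0): clear
  edge (4,0)–(5,1): clear
  edge (5,1)–(11,14): crosses AB
  edge (11,14)–(1,24): clear
  → BLOCKED
Obstacle 2 [(16,8) (17,2) (24,7) (23,18)]:
  edge (16,8)–(17,2): clear
  edge (17,2)–(24,7): clear
  edge (24,7)–(23,18): crosses AB
  edge (23,18)–(16,8): crosses AB
  → BLOCKED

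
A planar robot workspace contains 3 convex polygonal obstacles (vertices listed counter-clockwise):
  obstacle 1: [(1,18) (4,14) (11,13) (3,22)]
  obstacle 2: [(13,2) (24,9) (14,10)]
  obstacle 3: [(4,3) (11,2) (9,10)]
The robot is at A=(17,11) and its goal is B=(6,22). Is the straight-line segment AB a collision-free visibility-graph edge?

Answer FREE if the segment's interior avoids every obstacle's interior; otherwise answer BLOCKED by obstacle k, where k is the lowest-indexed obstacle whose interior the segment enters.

FREE

Obstacle 1 [(1,18) (4,14) (11,13) (3,22)]:
  edge (1,18)–(4,14): clear
  edge (4,14)–(11,13): clear
  edge (11,13)–(3,22): clear
  edge (3,22)–(1,18): clear
  midpoint (23/2,33/2) outside
  → clear
Obstacle 2 [(13,2) (24,9) (14,10)]:
  edge (13,2)–(24,9): clear
  edge (24,9)–(14,10): clear
  edge (14,10)–(13,2): clear
  midpoint (23/2,33/2) outside
  → clear
Obstacle 3 [(4,3) (11,2) (9,10)]:
  edge (4,3)–(11,2): clear
  edge (11,2)–(9,10): clear
  edge (9,10)–(4,3): clear
  midpoint (23/2,33/2) outside
  → clear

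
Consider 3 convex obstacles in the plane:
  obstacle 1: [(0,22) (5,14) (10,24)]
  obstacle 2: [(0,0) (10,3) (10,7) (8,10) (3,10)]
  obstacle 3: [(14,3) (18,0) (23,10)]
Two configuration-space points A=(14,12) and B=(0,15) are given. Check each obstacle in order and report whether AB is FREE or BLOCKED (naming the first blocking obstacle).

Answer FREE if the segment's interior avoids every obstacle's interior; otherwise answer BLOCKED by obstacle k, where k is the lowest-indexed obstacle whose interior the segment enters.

Obstacle 1 [(0,22) (5,14) (10,24)]:
  edge (0,22)–(5,14): clear
  edge (5,14)–(10,24): clear
  edge (10,24)–(0,22): clear
  midpoint (7,27/2) outside
  → clear
Obstacle 2 [(0,0) (10,3) (10,7) (8,10) (3,10)]:
  edge (0,0)–(10,3): clear
  edge (10,3)–(10,7): clear
  edge (10,7)–(8,10): clear
  edge (8,10)–(3,10): clear
  edge (3,10)–(0,0): clear
  midpoint (7,27/2) outside
  → clear
Obstacle 3 [(14,3) (18,0) (23,10)]:
  edge (14,3)–(18,0): clear
  edge (18,0)–(23,10): clear
  edge (23,10)–(14,3): clear
  midpoint (7,27/2) outside
  → clear

FREE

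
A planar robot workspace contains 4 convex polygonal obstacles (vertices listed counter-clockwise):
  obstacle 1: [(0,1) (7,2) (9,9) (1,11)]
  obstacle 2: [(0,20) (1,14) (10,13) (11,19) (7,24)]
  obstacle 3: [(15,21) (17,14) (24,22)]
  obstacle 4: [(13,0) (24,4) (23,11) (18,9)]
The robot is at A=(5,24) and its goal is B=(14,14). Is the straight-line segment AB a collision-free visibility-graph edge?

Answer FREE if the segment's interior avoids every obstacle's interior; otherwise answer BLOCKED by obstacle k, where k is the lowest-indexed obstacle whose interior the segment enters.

Obstacle 1 [(0,1) (7,2) (9,9) (1,11)]:
  edge (0,1)–(7,2): clear
  edge (7,2)–(9,9): clear
  edge (9,9)–(1,11): clear
  edge (1,11)–(0,1): clear
  midpoint (19/2,19) outside
  → clear
Obstacle 2 [(0,20) (1,14) (10,13) (11,19) (7,24)]:
  edge (0,20)–(1,14): clear
  edge (1,14)–(10,13): clear
  edge (10,13)–(11,19): crosses AB
  edge (11,19)–(7,24): clear
  edge (7,24)–(0,20): crosses AB
  → BLOCKED
Obstacle 3 [(15,21) (17,14) (24,22)]:
  edge (15,21)–(17,14): clear
  edge (17,14)–(24,22): clear
  edge (24,22)–(15,21): clear
  midpoint (19/2,19) outside
  → clear
Obstacle 4 [(13,0) (24,4) (23,11) (18,9)]:
  edge (13,0)–(24,4): clear
  edge (24,4)–(23,11): clear
  edge (23,11)–(18,9): clear
  edge (18,9)–(13,0): clear
  midpoint (19/2,19) outside
  → clear

BLOCKED by obstacle 2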